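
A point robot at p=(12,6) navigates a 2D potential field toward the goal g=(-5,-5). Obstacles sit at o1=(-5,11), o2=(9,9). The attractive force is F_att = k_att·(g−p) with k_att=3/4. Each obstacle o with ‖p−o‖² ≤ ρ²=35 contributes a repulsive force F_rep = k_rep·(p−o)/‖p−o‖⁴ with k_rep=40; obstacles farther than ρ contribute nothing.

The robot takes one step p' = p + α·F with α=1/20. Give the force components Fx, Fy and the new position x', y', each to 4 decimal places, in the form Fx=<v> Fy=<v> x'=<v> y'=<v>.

F_att = 3/4·(g−p) = 3/4·(-17,-11) = (-12.7500,-8.2500)
o1: d²=314 > ρ²=35 → inactive
o2: d²=18 ≤ ρ²=35; F_rep = 40·(3,-3)/18² = (0.3704,-0.3704)
F = F_att + ΣF_rep = (-12.3796,-8.6204)
p' = p + 1/20·F = (11.3810,5.5690)

Fx=-12.3796 Fy=-8.6204 x'=11.3810 y'=5.5690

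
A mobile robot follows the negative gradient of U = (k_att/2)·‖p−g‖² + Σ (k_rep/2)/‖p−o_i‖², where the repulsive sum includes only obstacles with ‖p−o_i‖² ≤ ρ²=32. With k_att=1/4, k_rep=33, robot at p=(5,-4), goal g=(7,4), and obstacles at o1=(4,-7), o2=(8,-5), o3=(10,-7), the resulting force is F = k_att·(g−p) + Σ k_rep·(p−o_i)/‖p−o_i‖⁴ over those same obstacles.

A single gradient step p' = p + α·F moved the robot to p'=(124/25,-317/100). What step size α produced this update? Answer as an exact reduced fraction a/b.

F_att = 1/4·(g−p) = 1/4·(2,8) = (0.5000,2.0000)
o1: d²=10 ≤ ρ²=32; F_rep = 33·(1,3)/10² = (0.3300,0.9900)
o2: d²=10 ≤ ρ²=32; F_rep = 33·(-3,1)/10² = (-0.9900,0.3300)
o3: d²=34 > ρ²=32 → inactive
F = F_att + ΣF_rep = (-0.1600,3.3200)
Δp = p'−p = (-0.0400,0.8300); α = Δx/Fx = (-1/25) / (-4/25) = 1/4
check: Δy/Fy = (83/100) / (83/25) = 1/4 ✓

α = 1/4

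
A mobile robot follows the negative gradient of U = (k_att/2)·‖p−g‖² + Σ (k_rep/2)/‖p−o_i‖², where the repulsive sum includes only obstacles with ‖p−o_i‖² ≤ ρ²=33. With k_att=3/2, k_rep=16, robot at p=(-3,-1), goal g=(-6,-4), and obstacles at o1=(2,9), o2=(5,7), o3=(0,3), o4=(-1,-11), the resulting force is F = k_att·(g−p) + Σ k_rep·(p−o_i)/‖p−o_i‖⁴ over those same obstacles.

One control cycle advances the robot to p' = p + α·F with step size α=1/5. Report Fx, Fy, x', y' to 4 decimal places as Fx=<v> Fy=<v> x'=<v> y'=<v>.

F_att = 3/2·(g−p) = 3/2·(-3,-3) = (-4.5000,-4.5000)
o1: d²=125 > ρ²=33 → inactive
o2: d²=128 > ρ²=33 → inactive
o3: d²=25 ≤ ρ²=33; F_rep = 16·(-3,-4)/25² = (-0.0768,-0.1024)
o4: d²=104 > ρ²=33 → inactive
F = F_att + ΣF_rep = (-4.5768,-4.6024)
p' = p + 1/5·F = (-3.9154,-1.9205)

Fx=-4.5768 Fy=-4.6024 x'=-3.9154 y'=-1.9205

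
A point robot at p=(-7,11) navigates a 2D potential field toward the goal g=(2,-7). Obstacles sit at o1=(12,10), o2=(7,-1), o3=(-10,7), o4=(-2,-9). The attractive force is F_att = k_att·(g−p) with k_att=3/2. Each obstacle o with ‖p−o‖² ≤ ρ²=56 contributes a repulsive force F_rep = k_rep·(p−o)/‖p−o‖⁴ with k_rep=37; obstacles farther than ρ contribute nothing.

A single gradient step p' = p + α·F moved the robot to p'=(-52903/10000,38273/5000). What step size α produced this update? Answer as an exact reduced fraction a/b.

α = 1/8

F_att = 3/2·(g−p) = 3/2·(9,-18) = (13.5000,-27.0000)
o1: d²=362 > ρ²=56 → inactive
o2: d²=340 > ρ²=56 → inactive
o3: d²=25 ≤ ρ²=56; F_rep = 37·(3,4)/25² = (0.1776,0.2368)
o4: d²=425 > ρ²=56 → inactive
F = F_att + ΣF_rep = (13.6776,-26.7632)
Δp = p'−p = (1.7097,-3.3454); α = Δx/Fx = (17097/10000) / (17097/1250) = 1/8
check: Δy/Fy = (-16727/5000) / (-16727/625) = 1/8 ✓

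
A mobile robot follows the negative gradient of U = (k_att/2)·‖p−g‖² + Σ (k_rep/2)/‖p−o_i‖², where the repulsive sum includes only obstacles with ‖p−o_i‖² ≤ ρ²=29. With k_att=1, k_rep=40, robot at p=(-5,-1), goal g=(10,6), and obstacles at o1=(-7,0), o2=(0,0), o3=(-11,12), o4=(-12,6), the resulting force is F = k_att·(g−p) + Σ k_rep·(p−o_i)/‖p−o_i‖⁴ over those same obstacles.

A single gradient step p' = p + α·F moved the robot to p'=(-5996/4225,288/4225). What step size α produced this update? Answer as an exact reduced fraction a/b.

F_att = 1·(g−p) = 1·(15,7) = (15.0000,7.0000)
o1: d²=5 ≤ ρ²=29; F_rep = 40·(2,-1)/5² = (3.2000,-1.6000)
o2: d²=26 ≤ ρ²=29; F_rep = 40·(-5,-1)/26² = (-0.2959,-0.0592)
o3: d²=205 > ρ²=29 → inactive
o4: d²=98 > ρ²=29 → inactive
F = F_att + ΣF_rep = (17.9041,5.3408)
Δp = p'−p = (3.5808,1.0682); α = Δx/Fx = (15129/4225) / (15129/845) = 1/5
check: Δy/Fy = (4513/4225) / (4513/845) = 1/5 ✓

α = 1/5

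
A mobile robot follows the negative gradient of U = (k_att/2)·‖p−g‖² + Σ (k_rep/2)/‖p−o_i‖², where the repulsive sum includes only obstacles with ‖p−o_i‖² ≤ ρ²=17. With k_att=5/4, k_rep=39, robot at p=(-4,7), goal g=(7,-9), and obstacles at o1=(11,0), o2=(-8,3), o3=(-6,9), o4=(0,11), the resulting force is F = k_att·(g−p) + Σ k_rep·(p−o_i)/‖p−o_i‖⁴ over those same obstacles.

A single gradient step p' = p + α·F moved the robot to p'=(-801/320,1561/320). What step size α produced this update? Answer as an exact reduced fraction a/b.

F_att = 5/4·(g−p) = 5/4·(11,-16) = (13.7500,-20.0000)
o1: d²=274 > ρ²=17 → inactive
o2: d²=32 > ρ²=17 → inactive
o3: d²=8 ≤ ρ²=17; F_rep = 39·(2,-2)/8² = (1.2188,-1.2188)
o4: d²=32 > ρ²=17 → inactive
F = F_att + ΣF_rep = (14.9688,-21.2188)
Δp = p'−p = (1.4969,-2.1219); α = Δx/Fx = (479/320) / (479/32) = 1/10
check: Δy/Fy = (-679/320) / (-679/32) = 1/10 ✓

α = 1/10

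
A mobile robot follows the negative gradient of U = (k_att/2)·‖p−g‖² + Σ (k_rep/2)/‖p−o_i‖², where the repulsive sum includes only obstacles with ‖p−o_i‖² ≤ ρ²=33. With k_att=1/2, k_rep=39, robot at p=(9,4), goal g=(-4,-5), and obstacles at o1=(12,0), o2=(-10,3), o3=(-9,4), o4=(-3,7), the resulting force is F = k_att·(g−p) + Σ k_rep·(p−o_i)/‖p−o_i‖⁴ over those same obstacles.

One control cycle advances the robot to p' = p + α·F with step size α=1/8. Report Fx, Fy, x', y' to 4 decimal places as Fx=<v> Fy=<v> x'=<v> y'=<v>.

Fx=-6.6872 Fy=-4.2504 x'=8.1641 y'=3.4687

F_att = 1/2·(g−p) = 1/2·(-13,-9) = (-6.5000,-4.5000)
o1: d²=25 ≤ ρ²=33; F_rep = 39·(-3,4)/25² = (-0.1872,0.2496)
o2: d²=362 > ρ²=33 → inactive
o3: d²=324 > ρ²=33 → inactive
o4: d²=153 > ρ²=33 → inactive
F = F_att + ΣF_rep = (-6.6872,-4.2504)
p' = p + 1/8·F = (8.1641,3.4687)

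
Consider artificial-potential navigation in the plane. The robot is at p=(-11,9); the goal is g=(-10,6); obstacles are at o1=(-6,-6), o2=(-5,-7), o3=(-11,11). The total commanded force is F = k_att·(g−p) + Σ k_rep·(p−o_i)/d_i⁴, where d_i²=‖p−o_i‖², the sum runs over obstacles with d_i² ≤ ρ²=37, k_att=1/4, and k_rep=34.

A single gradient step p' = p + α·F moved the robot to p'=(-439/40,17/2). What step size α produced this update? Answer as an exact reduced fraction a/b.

α = 1/10

F_att = 1/4·(g−p) = 1/4·(1,-3) = (0.2500,-0.7500)
o1: d²=250 > ρ²=37 → inactive
o2: d²=292 > ρ²=37 → inactive
o3: d²=4 ≤ ρ²=37; F_rep = 34·(0,-2)/4² = (0.0000,-4.2500)
F = F_att + ΣF_rep = (0.2500,-5.0000)
Δp = p'−p = (0.0250,-0.5000); α = Δx/Fx = (1/40) / (1/4) = 1/10
check: Δy/Fy = (-1/2) / (-5) = 1/10 ✓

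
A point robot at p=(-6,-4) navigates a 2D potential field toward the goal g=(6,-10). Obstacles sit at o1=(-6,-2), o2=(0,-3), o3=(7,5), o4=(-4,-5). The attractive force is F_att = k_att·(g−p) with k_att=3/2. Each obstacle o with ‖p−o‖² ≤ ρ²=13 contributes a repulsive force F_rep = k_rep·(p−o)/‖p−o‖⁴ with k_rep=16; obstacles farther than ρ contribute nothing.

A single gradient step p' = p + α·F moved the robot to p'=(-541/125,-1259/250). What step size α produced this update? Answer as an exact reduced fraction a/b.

α = 1/10

F_att = 3/2·(g−p) = 3/2·(12,-6) = (18.0000,-9.0000)
o1: d²=4 ≤ ρ²=13; F_rep = 16·(0,-2)/4² = (0.0000,-2.0000)
o2: d²=37 > ρ²=13 → inactive
o3: d²=250 > ρ²=13 → inactive
o4: d²=5 ≤ ρ²=13; F_rep = 16·(-2,1)/5² = (-1.2800,0.6400)
F = F_att + ΣF_rep = (16.7200,-10.3600)
Δp = p'−p = (1.6720,-1.0360); α = Δx/Fx = (209/125) / (418/25) = 1/10
check: Δy/Fy = (-259/250) / (-259/25) = 1/10 ✓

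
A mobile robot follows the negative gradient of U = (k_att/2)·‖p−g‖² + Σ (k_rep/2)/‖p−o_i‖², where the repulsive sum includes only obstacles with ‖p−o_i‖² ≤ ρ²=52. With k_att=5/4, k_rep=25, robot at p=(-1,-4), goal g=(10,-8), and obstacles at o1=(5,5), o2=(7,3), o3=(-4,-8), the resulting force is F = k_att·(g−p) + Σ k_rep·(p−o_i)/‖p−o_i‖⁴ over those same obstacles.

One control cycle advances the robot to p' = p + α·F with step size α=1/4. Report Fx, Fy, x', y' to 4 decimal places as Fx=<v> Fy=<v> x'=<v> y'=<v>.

F_att = 5/4·(g−p) = 5/4·(11,-4) = (13.7500,-5.0000)
o1: d²=117 > ρ²=52 → inactive
o2: d²=113 > ρ²=52 → inactive
o3: d²=25 ≤ ρ²=52; F_rep = 25·(3,4)/25² = (0.1200,0.1600)
F = F_att + ΣF_rep = (13.8700,-4.8400)
p' = p + 1/4·F = (2.4675,-5.2100)

Fx=13.8700 Fy=-4.8400 x'=2.4675 y'=-5.2100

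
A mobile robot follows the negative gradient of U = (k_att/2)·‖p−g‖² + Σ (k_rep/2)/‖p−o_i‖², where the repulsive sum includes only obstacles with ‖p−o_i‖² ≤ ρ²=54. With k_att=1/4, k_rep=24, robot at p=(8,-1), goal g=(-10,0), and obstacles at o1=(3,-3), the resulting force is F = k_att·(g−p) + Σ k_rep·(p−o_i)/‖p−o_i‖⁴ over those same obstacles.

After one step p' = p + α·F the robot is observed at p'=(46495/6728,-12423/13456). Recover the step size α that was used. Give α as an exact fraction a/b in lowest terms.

F_att = 1/4·(g−p) = 1/4·(-18,1) = (-4.5000,0.2500)
o1: d²=29 ≤ ρ²=54; F_rep = 24·(5,2)/29² = (0.1427,0.0571)
F = F_att + ΣF_rep = (-4.3573,0.3071)
Δp = p'−p = (-1.0893,0.0768); α = Δx/Fx = (-7329/6728) / (-7329/1682) = 1/4
check: Δy/Fy = (1033/13456) / (1033/3364) = 1/4 ✓

α = 1/4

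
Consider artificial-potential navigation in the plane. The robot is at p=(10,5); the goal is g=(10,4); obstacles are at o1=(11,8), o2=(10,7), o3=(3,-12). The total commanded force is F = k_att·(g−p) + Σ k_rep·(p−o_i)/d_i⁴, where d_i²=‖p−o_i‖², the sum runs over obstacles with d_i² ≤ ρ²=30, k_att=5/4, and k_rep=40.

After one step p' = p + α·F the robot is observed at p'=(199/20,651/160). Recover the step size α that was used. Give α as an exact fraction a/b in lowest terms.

F_att = 5/4·(g−p) = 5/4·(0,-1) = (0.0000,-1.2500)
o1: d²=10 ≤ ρ²=30; F_rep = 40·(-1,-3)/10² = (-0.4000,-1.2000)
o2: d²=4 ≤ ρ²=30; F_rep = 40·(0,-2)/4² = (0.0000,-5.0000)
o3: d²=338 > ρ²=30 → inactive
F = F_att + ΣF_rep = (-0.4000,-7.4500)
Δp = p'−p = (-0.0500,-0.9313); α = Δx/Fx = (-1/20) / (-2/5) = 1/8
check: Δy/Fy = (-149/160) / (-149/20) = 1/8 ✓

α = 1/8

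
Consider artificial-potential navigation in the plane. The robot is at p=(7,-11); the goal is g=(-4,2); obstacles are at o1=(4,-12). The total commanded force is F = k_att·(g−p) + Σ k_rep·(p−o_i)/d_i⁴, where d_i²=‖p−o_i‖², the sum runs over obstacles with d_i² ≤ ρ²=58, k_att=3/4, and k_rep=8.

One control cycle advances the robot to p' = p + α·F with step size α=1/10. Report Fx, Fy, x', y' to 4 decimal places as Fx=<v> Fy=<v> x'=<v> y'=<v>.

F_att = 3/4·(g−p) = 3/4·(-11,13) = (-8.2500,9.7500)
o1: d²=10 ≤ ρ²=58; F_rep = 8·(3,1)/10² = (0.2400,0.0800)
F = F_att + ΣF_rep = (-8.0100,9.8300)
p' = p + 1/10·F = (6.1990,-10.0170)

Fx=-8.0100 Fy=9.8300 x'=6.1990 y'=-10.0170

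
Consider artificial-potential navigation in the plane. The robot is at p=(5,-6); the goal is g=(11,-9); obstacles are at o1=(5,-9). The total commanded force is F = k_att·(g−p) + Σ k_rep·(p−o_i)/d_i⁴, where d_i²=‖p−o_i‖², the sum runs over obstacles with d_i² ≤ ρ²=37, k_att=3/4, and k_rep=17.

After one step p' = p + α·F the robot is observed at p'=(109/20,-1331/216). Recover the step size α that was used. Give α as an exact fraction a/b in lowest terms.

α = 1/10

F_att = 3/4·(g−p) = 3/4·(6,-3) = (4.5000,-2.2500)
o1: d²=9 ≤ ρ²=37; F_rep = 17·(0,3)/9² = (0.0000,0.6296)
F = F_att + ΣF_rep = (4.5000,-1.6204)
Δp = p'−p = (0.4500,-0.1620); α = Δx/Fx = (9/20) / (9/2) = 1/10
check: Δy/Fy = (-35/216) / (-175/108) = 1/10 ✓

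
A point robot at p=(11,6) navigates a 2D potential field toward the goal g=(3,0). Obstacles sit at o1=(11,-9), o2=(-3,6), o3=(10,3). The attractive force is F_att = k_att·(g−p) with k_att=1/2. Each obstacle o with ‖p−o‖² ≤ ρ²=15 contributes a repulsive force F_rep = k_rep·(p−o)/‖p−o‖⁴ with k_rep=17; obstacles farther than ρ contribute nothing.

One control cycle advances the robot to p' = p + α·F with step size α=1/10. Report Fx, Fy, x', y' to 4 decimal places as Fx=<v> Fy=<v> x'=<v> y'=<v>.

F_att = 1/2·(g−p) = 1/2·(-8,-6) = (-4.0000,-3.0000)
o1: d²=225 > ρ²=15 → inactive
o2: d²=196 > ρ²=15 → inactive
o3: d²=10 ≤ ρ²=15; F_rep = 17·(1,3)/10² = (0.1700,0.5100)
F = F_att + ΣF_rep = (-3.8300,-2.4900)
p' = p + 1/10·F = (10.6170,5.7510)

Fx=-3.8300 Fy=-2.4900 x'=10.6170 y'=5.7510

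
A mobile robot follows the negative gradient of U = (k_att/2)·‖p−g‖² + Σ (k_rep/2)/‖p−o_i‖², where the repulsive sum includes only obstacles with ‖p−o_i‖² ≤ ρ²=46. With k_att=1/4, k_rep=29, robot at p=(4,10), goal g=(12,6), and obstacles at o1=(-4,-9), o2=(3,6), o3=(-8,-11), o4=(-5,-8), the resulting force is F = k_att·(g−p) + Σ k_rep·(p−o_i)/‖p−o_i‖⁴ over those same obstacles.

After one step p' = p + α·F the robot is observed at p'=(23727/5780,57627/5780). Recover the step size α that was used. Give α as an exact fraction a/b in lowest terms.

F_att = 1/4·(g−p) = 1/4·(8,-4) = (2.0000,-1.0000)
o1: d²=425 > ρ²=46 → inactive
o2: d²=17 ≤ ρ²=46; F_rep = 29·(1,4)/17² = (0.1003,0.4014)
o3: d²=585 > ρ²=46 → inactive
o4: d²=405 > ρ²=46 → inactive
F = F_att + ΣF_rep = (2.1003,-0.5986)
Δp = p'−p = (0.1050,-0.0299); α = Δx/Fx = (607/5780) / (607/289) = 1/20
check: Δy/Fy = (-173/5780) / (-173/289) = 1/20 ✓

α = 1/20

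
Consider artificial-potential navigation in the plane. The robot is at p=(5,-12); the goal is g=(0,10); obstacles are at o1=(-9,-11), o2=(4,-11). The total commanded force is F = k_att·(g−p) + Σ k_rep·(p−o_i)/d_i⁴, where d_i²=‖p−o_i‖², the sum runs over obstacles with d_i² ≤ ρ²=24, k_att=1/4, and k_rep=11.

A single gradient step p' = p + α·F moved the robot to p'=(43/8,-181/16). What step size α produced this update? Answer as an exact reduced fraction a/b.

F_att = 1/4·(g−p) = 1/4·(-5,22) = (-1.2500,5.5000)
o1: d²=197 > ρ²=24 → inactive
o2: d²=2 ≤ ρ²=24; F_rep = 11·(1,-1)/2² = (2.7500,-2.7500)
F = F_att + ΣF_rep = (1.5000,2.7500)
Δp = p'−p = (0.3750,0.6875); α = Δx/Fx = (3/8) / (3/2) = 1/4
check: Δy/Fy = (11/16) / (11/4) = 1/4 ✓

α = 1/4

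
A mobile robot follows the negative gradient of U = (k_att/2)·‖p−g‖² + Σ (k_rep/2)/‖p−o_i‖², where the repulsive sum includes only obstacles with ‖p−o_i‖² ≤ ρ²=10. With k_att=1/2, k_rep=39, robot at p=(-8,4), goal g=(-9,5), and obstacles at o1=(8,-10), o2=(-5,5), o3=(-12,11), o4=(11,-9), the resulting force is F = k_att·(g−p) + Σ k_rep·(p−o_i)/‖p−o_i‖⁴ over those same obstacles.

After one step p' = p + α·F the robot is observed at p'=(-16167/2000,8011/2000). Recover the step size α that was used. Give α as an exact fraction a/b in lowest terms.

α = 1/20

F_att = 1/2·(g−p) = 1/2·(-1,1) = (-0.5000,0.5000)
o1: d²=452 > ρ²=10 → inactive
o2: d²=10 ≤ ρ²=10; F_rep = 39·(-3,-1)/10² = (-1.1700,-0.3900)
o3: d²=65 > ρ²=10 → inactive
o4: d²=530 > ρ²=10 → inactive
F = F_att + ΣF_rep = (-1.6700,0.1100)
Δp = p'−p = (-0.0835,0.0055); α = Δx/Fx = (-167/2000) / (-167/100) = 1/20
check: Δy/Fy = (11/2000) / (11/100) = 1/20 ✓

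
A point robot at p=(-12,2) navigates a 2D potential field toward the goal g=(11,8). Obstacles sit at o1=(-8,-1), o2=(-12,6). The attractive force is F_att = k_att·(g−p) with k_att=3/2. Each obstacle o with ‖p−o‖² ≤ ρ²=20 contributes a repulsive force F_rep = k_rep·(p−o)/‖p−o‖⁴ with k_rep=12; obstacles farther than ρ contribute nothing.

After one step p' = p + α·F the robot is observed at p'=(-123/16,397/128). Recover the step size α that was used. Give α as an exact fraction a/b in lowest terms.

α = 1/8

F_att = 3/2·(g−p) = 3/2·(23,6) = (34.5000,9.0000)
o1: d²=25 > ρ²=20 → inactive
o2: d²=16 ≤ ρ²=20; F_rep = 12·(0,-4)/16² = (0.0000,-0.1875)
F = F_att + ΣF_rep = (34.5000,8.8125)
Δp = p'−p = (4.3125,1.1016); α = Δx/Fx = (69/16) / (69/2) = 1/8
check: Δy/Fy = (141/128) / (141/16) = 1/8 ✓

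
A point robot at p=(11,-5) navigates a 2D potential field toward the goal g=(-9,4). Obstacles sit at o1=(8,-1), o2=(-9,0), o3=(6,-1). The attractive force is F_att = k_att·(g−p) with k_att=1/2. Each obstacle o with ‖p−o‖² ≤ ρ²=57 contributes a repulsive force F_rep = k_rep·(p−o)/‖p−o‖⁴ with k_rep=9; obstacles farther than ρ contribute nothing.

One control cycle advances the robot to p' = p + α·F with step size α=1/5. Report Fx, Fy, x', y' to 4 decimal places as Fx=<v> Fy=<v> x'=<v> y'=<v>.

F_att = 1/2·(g−p) = 1/2·(-20,9) = (-10.0000,4.5000)
o1: d²=25 ≤ ρ²=57; F_rep = 9·(3,-4)/25² = (0.0432,-0.0576)
o2: d²=425 > ρ²=57 → inactive
o3: d²=41 ≤ ρ²=57; F_rep = 9·(5,-4)/41² = (0.0268,-0.0214)
F = F_att + ΣF_rep = (-9.9300,4.4210)
p' = p + 1/5·F = (9.0140,-4.1158)

Fx=-9.9300 Fy=4.4210 x'=9.0140 y'=-4.1158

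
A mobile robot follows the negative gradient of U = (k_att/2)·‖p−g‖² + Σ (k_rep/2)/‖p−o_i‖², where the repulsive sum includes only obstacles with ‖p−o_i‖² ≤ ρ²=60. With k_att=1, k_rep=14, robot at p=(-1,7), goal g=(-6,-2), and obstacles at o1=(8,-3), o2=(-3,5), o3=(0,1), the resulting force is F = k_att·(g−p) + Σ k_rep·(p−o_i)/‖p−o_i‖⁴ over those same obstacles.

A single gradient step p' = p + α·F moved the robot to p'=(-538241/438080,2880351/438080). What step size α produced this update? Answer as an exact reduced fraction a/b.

F_att = 1·(g−p) = 1·(-5,-9) = (-5.0000,-9.0000)
o1: d²=181 > ρ²=60 → inactive
o2: d²=8 ≤ ρ²=60; F_rep = 14·(2,2)/8² = (0.4375,0.4375)
o3: d²=37 ≤ ρ²=60; F_rep = 14·(-1,6)/37² = (-0.0102,0.0614)
F = F_att + ΣF_rep = (-4.5727,-8.5011)
Δp = p'−p = (-0.2286,-0.4251); α = Δx/Fx = (-100161/438080) / (-100161/21904) = 1/20
check: Δy/Fy = (-186209/438080) / (-186209/21904) = 1/20 ✓

α = 1/20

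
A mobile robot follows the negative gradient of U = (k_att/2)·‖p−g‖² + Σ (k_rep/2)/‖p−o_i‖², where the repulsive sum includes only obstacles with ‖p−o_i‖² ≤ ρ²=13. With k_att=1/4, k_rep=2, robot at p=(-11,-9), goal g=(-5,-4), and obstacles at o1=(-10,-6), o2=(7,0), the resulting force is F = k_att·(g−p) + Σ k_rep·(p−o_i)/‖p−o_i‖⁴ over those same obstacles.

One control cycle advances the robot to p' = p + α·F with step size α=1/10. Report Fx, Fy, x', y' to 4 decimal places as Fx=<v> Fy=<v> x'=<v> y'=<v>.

F_att = 1/4·(g−p) = 1/4·(6,5) = (1.5000,1.2500)
o1: d²=10 ≤ ρ²=13; F_rep = 2·(-1,-3)/10² = (-0.0200,-0.0600)
o2: d²=405 > ρ²=13 → inactive
F = F_att + ΣF_rep = (1.4800,1.1900)
p' = p + 1/10·F = (-10.8520,-8.8810)

Fx=1.4800 Fy=1.1900 x'=-10.8520 y'=-8.8810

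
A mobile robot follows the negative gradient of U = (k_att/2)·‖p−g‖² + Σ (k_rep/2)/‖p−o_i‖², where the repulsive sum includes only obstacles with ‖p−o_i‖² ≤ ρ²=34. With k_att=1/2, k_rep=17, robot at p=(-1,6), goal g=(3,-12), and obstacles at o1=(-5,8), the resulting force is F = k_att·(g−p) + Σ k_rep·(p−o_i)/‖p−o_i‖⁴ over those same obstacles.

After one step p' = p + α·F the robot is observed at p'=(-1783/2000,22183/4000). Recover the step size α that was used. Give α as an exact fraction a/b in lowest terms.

F_att = 1/2·(g−p) = 1/2·(4,-18) = (2.0000,-9.0000)
o1: d²=20 ≤ ρ²=34; F_rep = 17·(4,-2)/20² = (0.1700,-0.0850)
F = F_att + ΣF_rep = (2.1700,-9.0850)
Δp = p'−p = (0.1085,-0.4542); α = Δx/Fx = (217/2000) / (217/100) = 1/20
check: Δy/Fy = (-1817/4000) / (-1817/200) = 1/20 ✓

α = 1/20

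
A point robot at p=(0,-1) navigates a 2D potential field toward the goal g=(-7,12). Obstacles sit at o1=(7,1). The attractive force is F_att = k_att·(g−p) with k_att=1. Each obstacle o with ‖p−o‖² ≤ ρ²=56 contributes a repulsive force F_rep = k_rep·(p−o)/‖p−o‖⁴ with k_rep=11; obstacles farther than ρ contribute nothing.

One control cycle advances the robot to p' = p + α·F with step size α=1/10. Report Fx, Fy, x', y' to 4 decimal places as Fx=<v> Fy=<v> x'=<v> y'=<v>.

F_att = 1·(g−p) = 1·(-7,13) = (-7.0000,13.0000)
o1: d²=53 ≤ ρ²=56; F_rep = 11·(-7,-2)/53² = (-0.0274,-0.0078)
F = F_att + ΣF_rep = (-7.0274,12.9922)
p' = p + 1/10·F = (-0.7027,0.2992)

Fx=-7.0274 Fy=12.9922 x'=-0.7027 y'=0.2992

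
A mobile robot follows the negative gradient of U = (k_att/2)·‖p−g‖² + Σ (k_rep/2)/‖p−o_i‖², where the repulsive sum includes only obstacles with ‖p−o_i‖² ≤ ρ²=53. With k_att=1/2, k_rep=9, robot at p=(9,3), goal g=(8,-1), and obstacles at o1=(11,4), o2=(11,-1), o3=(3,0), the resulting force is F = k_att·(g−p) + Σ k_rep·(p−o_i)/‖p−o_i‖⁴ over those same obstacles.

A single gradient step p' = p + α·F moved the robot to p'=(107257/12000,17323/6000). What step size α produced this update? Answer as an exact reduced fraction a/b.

F_att = 1/2·(g−p) = 1/2·(-1,-4) = (-0.5000,-2.0000)
o1: d²=5 ≤ ρ²=53; F_rep = 9·(-2,-1)/5² = (-0.7200,-0.3600)
o2: d²=20 ≤ ρ²=53; F_rep = 9·(-2,4)/20² = (-0.0450,0.0900)
o3: d²=45 ≤ ρ²=53; F_rep = 9·(6,3)/45² = (0.0267,0.0133)
F = F_att + ΣF_rep = (-1.2383,-2.2567)
Δp = p'−p = (-0.0619,-0.1128); α = Δx/Fx = (-743/12000) / (-743/600) = 1/20
check: Δy/Fy = (-677/6000) / (-677/300) = 1/20 ✓

α = 1/20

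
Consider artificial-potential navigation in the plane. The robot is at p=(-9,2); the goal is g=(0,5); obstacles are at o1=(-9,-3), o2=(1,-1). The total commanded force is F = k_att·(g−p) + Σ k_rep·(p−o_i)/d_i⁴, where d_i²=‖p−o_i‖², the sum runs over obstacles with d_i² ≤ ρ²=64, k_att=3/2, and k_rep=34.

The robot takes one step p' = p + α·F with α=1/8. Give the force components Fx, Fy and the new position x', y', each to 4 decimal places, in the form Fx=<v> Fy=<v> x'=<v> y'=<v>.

Fx=13.5000 Fy=4.7720 x'=-7.3125 y'=2.5965

F_att = 3/2·(g−p) = 3/2·(9,3) = (13.5000,4.5000)
o1: d²=25 ≤ ρ²=64; F_rep = 34·(0,5)/25² = (0.0000,0.2720)
o2: d²=109 > ρ²=64 → inactive
F = F_att + ΣF_rep = (13.5000,4.7720)
p' = p + 1/8·F = (-7.3125,2.5965)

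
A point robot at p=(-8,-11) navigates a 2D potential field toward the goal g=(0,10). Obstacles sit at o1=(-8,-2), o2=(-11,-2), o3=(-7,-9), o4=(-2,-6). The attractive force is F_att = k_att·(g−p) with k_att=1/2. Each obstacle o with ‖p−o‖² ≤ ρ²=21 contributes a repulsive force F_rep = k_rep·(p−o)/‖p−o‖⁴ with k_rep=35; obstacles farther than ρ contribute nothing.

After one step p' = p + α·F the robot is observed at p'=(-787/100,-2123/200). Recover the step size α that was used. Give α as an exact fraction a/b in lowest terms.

α = 1/20

F_att = 1/2·(g−p) = 1/2·(8,21) = (4.0000,10.5000)
o1: d²=81 > ρ²=21 → inactive
o2: d²=90 > ρ²=21 → inactive
o3: d²=5 ≤ ρ²=21; F_rep = 35·(-1,-2)/5² = (-1.4000,-2.8000)
o4: d²=61 > ρ²=21 → inactive
F = F_att + ΣF_rep = (2.6000,7.7000)
Δp = p'−p = (0.1300,0.3850); α = Δx/Fx = (13/100) / (13/5) = 1/20
check: Δy/Fy = (77/200) / (77/10) = 1/20 ✓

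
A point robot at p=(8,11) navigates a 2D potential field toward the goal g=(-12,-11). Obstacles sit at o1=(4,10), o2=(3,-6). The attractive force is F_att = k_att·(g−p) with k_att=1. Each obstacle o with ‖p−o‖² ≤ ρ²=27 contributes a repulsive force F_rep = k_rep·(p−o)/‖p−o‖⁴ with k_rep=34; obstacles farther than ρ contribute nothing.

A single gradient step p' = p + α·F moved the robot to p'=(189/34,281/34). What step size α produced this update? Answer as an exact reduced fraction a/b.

F_att = 1·(g−p) = 1·(-20,-22) = (-20.0000,-22.0000)
o1: d²=17 ≤ ρ²=27; F_rep = 34·(4,1)/17² = (0.4706,0.1176)
o2: d²=314 > ρ²=27 → inactive
F = F_att + ΣF_rep = (-19.5294,-21.8824)
Δp = p'−p = (-2.4412,-2.7353); α = Δx/Fx = (-83/34) / (-332/17) = 1/8
check: Δy/Fy = (-93/34) / (-372/17) = 1/8 ✓

α = 1/8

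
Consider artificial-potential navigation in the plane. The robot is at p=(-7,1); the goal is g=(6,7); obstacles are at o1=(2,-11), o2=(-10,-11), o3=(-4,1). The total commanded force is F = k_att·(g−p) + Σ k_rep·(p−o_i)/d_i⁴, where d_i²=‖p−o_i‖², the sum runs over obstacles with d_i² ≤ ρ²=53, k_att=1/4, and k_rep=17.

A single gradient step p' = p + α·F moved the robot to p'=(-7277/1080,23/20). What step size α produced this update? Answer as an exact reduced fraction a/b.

F_att = 1/4·(g−p) = 1/4·(13,6) = (3.2500,1.5000)
o1: d²=225 > ρ²=53 → inactive
o2: d²=153 > ρ²=53 → inactive
o3: d²=9 ≤ ρ²=53; F_rep = 17·(-3,0)/9² = (-0.6296,0.0000)
F = F_att + ΣF_rep = (2.6204,1.5000)
Δp = p'−p = (0.2620,0.1500); α = Δx/Fx = (283/1080) / (283/108) = 1/10
check: Δy/Fy = (3/20) / (3/2) = 1/10 ✓

α = 1/10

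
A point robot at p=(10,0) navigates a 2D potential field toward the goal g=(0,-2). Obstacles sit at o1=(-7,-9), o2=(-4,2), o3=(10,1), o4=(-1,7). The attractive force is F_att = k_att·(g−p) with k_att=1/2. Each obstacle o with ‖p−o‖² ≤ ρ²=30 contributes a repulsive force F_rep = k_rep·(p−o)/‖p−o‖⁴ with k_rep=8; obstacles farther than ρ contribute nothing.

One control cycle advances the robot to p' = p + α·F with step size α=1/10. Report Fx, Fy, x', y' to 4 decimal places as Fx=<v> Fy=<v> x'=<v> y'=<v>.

F_att = 1/2·(g−p) = 1/2·(-10,-2) = (-5.0000,-1.0000)
o1: d²=370 > ρ²=30 → inactive
o2: d²=200 > ρ²=30 → inactive
o3: d²=1 ≤ ρ²=30; F_rep = 8·(0,-1)/1² = (0.0000,-8.0000)
o4: d²=170 > ρ²=30 → inactive
F = F_att + ΣF_rep = (-5.0000,-9.0000)
p' = p + 1/10·F = (9.5000,-0.9000)

Fx=-5.0000 Fy=-9.0000 x'=9.5000 y'=-0.9000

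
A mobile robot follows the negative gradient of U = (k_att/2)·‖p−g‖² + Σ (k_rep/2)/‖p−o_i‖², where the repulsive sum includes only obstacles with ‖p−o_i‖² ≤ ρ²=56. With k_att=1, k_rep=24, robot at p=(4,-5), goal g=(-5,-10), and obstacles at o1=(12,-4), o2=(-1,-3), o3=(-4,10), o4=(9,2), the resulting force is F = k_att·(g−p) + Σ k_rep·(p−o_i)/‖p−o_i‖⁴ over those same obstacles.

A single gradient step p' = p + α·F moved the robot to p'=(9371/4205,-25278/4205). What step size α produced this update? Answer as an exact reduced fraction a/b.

α = 1/5

F_att = 1·(g−p) = 1·(-9,-5) = (-9.0000,-5.0000)
o1: d²=65 > ρ²=56 → inactive
o2: d²=29 ≤ ρ²=56; F_rep = 24·(5,-2)/29² = (0.1427,-0.0571)
o3: d²=289 > ρ²=56 → inactive
o4: d²=74 > ρ²=56 → inactive
F = F_att + ΣF_rep = (-8.8573,-5.0571)
Δp = p'−p = (-1.7715,-1.0114); α = Δx/Fx = (-7449/4205) / (-7449/841) = 1/5
check: Δy/Fy = (-4253/4205) / (-4253/841) = 1/5 ✓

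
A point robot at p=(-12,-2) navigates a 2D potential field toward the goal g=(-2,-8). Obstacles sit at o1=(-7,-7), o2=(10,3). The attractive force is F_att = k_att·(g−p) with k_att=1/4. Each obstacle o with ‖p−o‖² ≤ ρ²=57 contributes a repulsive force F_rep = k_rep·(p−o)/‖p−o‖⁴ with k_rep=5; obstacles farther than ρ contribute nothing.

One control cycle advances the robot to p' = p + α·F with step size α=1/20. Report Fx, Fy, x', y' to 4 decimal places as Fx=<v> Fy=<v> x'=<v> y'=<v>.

Fx=2.4900 Fy=-1.4900 x'=-11.8755 y'=-2.0745

F_att = 1/4·(g−p) = 1/4·(10,-6) = (2.5000,-1.5000)
o1: d²=50 ≤ ρ²=57; F_rep = 5·(-5,5)/50² = (-0.0100,0.0100)
o2: d²=509 > ρ²=57 → inactive
F = F_att + ΣF_rep = (2.4900,-1.4900)
p' = p + 1/20·F = (-11.8755,-2.0745)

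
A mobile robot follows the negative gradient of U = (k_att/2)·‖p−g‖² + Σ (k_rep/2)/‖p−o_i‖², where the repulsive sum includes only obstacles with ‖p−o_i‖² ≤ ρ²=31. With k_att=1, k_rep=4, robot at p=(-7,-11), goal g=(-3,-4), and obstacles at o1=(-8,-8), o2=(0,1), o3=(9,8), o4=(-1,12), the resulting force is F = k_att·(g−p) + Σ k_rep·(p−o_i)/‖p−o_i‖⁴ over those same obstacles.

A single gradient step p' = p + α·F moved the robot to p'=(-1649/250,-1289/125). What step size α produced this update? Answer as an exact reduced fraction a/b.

F_att = 1·(g−p) = 1·(4,7) = (4.0000,7.0000)
o1: d²=10 ≤ ρ²=31; F_rep = 4·(1,-3)/10² = (0.0400,-0.1200)
o2: d²=193 > ρ²=31 → inactive
o3: d²=617 > ρ²=31 → inactive
o4: d²=565 > ρ²=31 → inactive
F = F_att + ΣF_rep = (4.0400,6.8800)
Δp = p'−p = (0.4040,0.6880); α = Δx/Fx = (101/250) / (101/25) = 1/10
check: Δy/Fy = (86/125) / (172/25) = 1/10 ✓

α = 1/10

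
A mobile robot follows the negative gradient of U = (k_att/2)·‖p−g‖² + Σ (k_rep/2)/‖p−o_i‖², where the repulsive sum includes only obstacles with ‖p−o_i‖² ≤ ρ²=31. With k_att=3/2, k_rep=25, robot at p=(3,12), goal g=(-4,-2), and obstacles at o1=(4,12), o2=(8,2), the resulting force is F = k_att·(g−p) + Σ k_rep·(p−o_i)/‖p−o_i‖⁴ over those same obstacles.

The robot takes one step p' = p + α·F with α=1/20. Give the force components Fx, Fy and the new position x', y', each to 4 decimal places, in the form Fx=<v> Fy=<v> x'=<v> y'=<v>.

F_att = 3/2·(g−p) = 3/2·(-7,-14) = (-10.5000,-21.0000)
o1: d²=1 ≤ ρ²=31; F_rep = 25·(-1,0)/1² = (-25.0000,0.0000)
o2: d²=125 > ρ²=31 → inactive
F = F_att + ΣF_rep = (-35.5000,-21.0000)
p' = p + 1/20·F = (1.2250,10.9500)

Fx=-35.5000 Fy=-21.0000 x'=1.2250 y'=10.9500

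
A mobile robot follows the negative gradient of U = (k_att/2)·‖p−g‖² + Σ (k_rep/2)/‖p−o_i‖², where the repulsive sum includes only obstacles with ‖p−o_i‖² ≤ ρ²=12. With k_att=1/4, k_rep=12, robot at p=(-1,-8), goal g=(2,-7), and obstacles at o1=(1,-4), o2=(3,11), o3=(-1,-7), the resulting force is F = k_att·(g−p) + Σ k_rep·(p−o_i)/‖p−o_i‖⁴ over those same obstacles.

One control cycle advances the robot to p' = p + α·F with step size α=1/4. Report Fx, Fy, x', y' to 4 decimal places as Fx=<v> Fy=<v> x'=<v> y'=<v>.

F_att = 1/4·(g−p) = 1/4·(3,1) = (0.7500,0.2500)
o1: d²=20 > ρ²=12 → inactive
o2: d²=377 > ρ²=12 → inactive
o3: d²=1 ≤ ρ²=12; F_rep = 12·(0,-1)/1² = (0.0000,-12.0000)
F = F_att + ΣF_rep = (0.7500,-11.7500)
p' = p + 1/4·F = (-0.8125,-10.9375)

Fx=0.7500 Fy=-11.7500 x'=-0.8125 y'=-10.9375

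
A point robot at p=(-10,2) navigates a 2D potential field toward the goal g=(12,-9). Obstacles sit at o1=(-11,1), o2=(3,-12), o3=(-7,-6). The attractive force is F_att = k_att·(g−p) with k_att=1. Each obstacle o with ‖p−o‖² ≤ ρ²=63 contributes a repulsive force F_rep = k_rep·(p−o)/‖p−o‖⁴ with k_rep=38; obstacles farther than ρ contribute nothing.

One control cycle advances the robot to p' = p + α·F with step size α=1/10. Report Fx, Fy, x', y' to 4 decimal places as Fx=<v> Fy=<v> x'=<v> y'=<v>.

F_att = 1·(g−p) = 1·(22,-11) = (22.0000,-11.0000)
o1: d²=2 ≤ ρ²=63; F_rep = 38·(1,1)/2² = (9.5000,9.5000)
o2: d²=365 > ρ²=63 → inactive
o3: d²=73 > ρ²=63 → inactive
F = F_att + ΣF_rep = (31.5000,-1.5000)
p' = p + 1/10·F = (-6.8500,1.8500)

Fx=31.5000 Fy=-1.5000 x'=-6.8500 y'=1.8500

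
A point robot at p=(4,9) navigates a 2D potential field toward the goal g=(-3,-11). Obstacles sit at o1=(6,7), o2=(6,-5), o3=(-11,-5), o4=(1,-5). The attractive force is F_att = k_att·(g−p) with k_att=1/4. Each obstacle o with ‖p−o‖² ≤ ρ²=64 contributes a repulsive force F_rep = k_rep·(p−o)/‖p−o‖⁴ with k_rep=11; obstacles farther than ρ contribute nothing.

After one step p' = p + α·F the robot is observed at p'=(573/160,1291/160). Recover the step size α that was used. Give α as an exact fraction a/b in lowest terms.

α = 1/5

F_att = 1/4·(g−p) = 1/4·(-7,-20) = (-1.7500,-5.0000)
o1: d²=8 ≤ ρ²=64; F_rep = 11·(-2,2)/8² = (-0.3438,0.3438)
o2: d²=200 > ρ²=64 → inactive
o3: d²=421 > ρ²=64 → inactive
o4: d²=205 > ρ²=64 → inactive
F = F_att + ΣF_rep = (-2.0938,-4.6562)
Δp = p'−p = (-0.4188,-0.9313); α = Δx/Fx = (-67/160) / (-67/32) = 1/5
check: Δy/Fy = (-149/160) / (-149/32) = 1/5 ✓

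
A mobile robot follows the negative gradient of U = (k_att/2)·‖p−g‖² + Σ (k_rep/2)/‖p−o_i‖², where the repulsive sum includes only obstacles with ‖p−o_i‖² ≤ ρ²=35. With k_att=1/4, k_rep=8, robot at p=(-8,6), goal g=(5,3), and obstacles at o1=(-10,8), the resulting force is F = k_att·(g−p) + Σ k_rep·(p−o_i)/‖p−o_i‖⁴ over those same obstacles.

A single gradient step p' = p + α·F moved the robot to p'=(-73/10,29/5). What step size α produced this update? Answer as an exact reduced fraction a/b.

F_att = 1/4·(g−p) = 1/4·(13,-3) = (3.2500,-0.7500)
o1: d²=8 ≤ ρ²=35; F_rep = 8·(2,-2)/8² = (0.2500,-0.2500)
F = F_att + ΣF_rep = (3.5000,-1.0000)
Δp = p'−p = (0.7000,-0.2000); α = Δx/Fx = (7/10) / (7/2) = 1/5
check: Δy/Fy = (-1/5) / (-1) = 1/5 ✓

α = 1/5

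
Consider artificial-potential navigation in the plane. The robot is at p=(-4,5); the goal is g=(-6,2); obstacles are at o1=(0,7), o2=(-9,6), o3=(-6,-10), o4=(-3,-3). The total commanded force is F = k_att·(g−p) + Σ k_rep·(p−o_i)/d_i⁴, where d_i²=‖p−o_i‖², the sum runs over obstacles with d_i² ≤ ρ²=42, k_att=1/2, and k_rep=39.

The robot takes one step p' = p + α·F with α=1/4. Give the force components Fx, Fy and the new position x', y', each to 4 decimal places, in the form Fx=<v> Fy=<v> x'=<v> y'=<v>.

Fx=-1.1015 Fy=-1.7527 x'=-4.2754 y'=4.5618

F_att = 1/2·(g−p) = 1/2·(-2,-3) = (-1.0000,-1.5000)
o1: d²=20 ≤ ρ²=42; F_rep = 39·(-4,-2)/20² = (-0.3900,-0.1950)
o2: d²=26 ≤ ρ²=42; F_rep = 39·(5,-1)/26² = (0.2885,-0.0577)
o3: d²=229 > ρ²=42 → inactive
o4: d²=65 > ρ²=42 → inactive
F = F_att + ΣF_rep = (-1.1015,-1.7527)
p' = p + 1/4·F = (-4.2754,4.5618)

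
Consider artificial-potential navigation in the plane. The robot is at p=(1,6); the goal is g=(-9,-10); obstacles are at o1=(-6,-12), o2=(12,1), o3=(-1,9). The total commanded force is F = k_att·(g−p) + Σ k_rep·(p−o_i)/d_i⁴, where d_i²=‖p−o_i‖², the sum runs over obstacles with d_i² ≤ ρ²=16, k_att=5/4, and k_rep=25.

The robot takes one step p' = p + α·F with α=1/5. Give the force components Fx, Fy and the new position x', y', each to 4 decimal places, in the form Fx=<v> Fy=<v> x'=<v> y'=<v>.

Fx=-12.2041 Fy=-20.4438 x'=-1.4408 y'=1.9112

F_att = 5/4·(g−p) = 5/4·(-10,-16) = (-12.5000,-20.0000)
o1: d²=373 > ρ²=16 → inactive
o2: d²=146 > ρ²=16 → inactive
o3: d²=13 ≤ ρ²=16; F_rep = 25·(2,-3)/13² = (0.2959,-0.4438)
F = F_att + ΣF_rep = (-12.2041,-20.4438)
p' = p + 1/5·F = (-1.4408,1.9112)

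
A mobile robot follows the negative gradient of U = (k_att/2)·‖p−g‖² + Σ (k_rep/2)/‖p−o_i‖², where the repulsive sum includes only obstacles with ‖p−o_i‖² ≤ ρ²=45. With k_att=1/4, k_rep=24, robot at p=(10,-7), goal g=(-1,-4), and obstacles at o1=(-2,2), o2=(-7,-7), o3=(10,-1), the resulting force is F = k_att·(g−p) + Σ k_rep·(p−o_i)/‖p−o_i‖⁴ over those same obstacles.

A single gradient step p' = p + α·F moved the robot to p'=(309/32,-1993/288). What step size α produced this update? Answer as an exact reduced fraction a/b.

α = 1/8

F_att = 1/4·(g−p) = 1/4·(-11,3) = (-2.7500,0.7500)
o1: d²=225 > ρ²=45 → inactive
o2: d²=289 > ρ²=45 → inactive
o3: d²=36 ≤ ρ²=45; F_rep = 24·(0,-6)/36² = (0.0000,-0.1111)
F = F_att + ΣF_rep = (-2.7500,0.6389)
Δp = p'−p = (-0.3438,0.0799); α = Δx/Fx = (-11/32) / (-11/4) = 1/8
check: Δy/Fy = (23/288) / (23/36) = 1/8 ✓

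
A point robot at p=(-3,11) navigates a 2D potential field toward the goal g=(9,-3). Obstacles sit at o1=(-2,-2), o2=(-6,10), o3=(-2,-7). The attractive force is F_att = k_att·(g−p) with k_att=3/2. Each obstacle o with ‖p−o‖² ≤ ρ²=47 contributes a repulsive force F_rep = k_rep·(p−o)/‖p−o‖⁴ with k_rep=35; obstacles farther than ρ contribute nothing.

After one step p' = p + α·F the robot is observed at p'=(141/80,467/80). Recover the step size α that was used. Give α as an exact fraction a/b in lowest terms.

F_att = 3/2·(g−p) = 3/2·(12,-14) = (18.0000,-21.0000)
o1: d²=170 > ρ²=47 → inactive
o2: d²=10 ≤ ρ²=47; F_rep = 35·(3,1)/10² = (1.0500,0.3500)
o3: d²=325 > ρ²=47 → inactive
F = F_att + ΣF_rep = (19.0500,-20.6500)
Δp = p'−p = (4.7625,-5.1625); α = Δx/Fx = (381/80) / (381/20) = 1/4
check: Δy/Fy = (-413/80) / (-413/20) = 1/4 ✓

α = 1/4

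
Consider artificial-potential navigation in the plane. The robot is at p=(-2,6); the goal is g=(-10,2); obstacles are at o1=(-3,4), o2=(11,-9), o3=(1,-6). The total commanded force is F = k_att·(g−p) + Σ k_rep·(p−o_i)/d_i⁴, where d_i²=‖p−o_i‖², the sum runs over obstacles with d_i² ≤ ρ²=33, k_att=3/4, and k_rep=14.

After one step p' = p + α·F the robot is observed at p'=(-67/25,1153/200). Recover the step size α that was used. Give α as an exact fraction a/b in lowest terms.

F_att = 3/4·(g−p) = 3/4·(-8,-4) = (-6.0000,-3.0000)
o1: d²=5 ≤ ρ²=33; F_rep = 14·(1,2)/5² = (0.5600,1.1200)
o2: d²=394 > ρ²=33 → inactive
o3: d²=153 > ρ²=33 → inactive
F = F_att + ΣF_rep = (-5.4400,-1.8800)
Δp = p'−p = (-0.6800,-0.2350); α = Δx/Fx = (-17/25) / (-136/25) = 1/8
check: Δy/Fy = (-47/200) / (-47/25) = 1/8 ✓

α = 1/8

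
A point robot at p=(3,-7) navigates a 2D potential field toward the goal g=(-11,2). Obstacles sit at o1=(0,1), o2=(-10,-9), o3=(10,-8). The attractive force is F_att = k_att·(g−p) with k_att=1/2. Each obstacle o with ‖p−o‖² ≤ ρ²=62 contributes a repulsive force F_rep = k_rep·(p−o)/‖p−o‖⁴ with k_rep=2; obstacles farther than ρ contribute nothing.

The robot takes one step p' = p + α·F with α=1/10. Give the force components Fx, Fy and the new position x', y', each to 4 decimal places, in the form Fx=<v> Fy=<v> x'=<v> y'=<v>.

Fx=-7.0056 Fy=4.5008 x'=2.2994 y'=-6.5499

F_att = 1/2·(g−p) = 1/2·(-14,9) = (-7.0000,4.5000)
o1: d²=73 > ρ²=62 → inactive
o2: d²=173 > ρ²=62 → inactive
o3: d²=50 ≤ ρ²=62; F_rep = 2·(-7,1)/50² = (-0.0056,0.0008)
F = F_att + ΣF_rep = (-7.0056,4.5008)
p' = p + 1/10·F = (2.2994,-6.5499)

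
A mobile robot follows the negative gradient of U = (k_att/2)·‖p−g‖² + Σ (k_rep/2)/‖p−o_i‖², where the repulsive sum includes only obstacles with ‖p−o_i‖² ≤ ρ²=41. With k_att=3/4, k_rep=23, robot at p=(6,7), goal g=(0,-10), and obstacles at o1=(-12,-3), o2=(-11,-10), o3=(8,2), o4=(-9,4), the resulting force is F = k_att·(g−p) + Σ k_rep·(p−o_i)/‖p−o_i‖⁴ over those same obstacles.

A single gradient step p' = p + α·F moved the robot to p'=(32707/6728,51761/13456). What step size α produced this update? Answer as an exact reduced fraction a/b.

F_att = 3/4·(g−p) = 3/4·(-6,-17) = (-4.5000,-12.7500)
o1: d²=424 > ρ²=41 → inactive
o2: d²=578 > ρ²=41 → inactive
o3: d²=29 ≤ ρ²=41; F_rep = 23·(-2,5)/29² = (-0.0547,0.1367)
o4: d²=234 > ρ²=41 → inactive
F = F_att + ΣF_rep = (-4.5547,-12.6133)
Δp = p'−p = (-1.1387,-3.1533); α = Δx/Fx = (-7661/6728) / (-7661/1682) = 1/4
check: Δy/Fy = (-42431/13456) / (-42431/3364) = 1/4 ✓

α = 1/4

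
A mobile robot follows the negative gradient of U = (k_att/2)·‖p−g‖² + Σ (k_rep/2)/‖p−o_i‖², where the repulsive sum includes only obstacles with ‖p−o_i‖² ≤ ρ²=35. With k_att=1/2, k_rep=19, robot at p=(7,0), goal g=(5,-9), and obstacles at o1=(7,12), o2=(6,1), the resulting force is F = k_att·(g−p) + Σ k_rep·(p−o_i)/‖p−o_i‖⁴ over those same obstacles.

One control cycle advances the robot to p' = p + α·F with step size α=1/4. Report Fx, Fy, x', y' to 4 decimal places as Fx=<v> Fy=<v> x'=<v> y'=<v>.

F_att = 1/2·(g−p) = 1/2·(-2,-9) = (-1.0000,-4.5000)
o1: d²=144 > ρ²=35 → inactive
o2: d²=2 ≤ ρ²=35; F_rep = 19·(1,-1)/2² = (4.7500,-4.7500)
F = F_att + ΣF_rep = (3.7500,-9.2500)
p' = p + 1/4·F = (7.9375,-2.3125)

Fx=3.7500 Fy=-9.2500 x'=7.9375 y'=-2.3125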